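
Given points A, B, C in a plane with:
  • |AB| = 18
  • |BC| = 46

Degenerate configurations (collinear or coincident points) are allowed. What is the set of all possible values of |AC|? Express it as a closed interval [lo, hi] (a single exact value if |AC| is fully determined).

|AB| ∈ {18}
|BC| ∈ {46}
|AC| ∈ [28, 64]

|AC| ∈ [28, 64]  (≈ [28.0000, 64.0000])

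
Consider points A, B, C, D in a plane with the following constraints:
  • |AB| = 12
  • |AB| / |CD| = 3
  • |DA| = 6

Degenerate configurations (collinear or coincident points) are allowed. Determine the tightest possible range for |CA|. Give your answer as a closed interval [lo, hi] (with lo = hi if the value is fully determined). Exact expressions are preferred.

|CA| ∈ [2, 10]  (≈ [2.0000, 10.0000])

|AB| ∈ {12}
|AD| ∈ {6}
|CD| ∈ {4}
|BD| ∈ [6, 18]
|AC| ∈ [2, 10]
|BC| ∈ [2, 22]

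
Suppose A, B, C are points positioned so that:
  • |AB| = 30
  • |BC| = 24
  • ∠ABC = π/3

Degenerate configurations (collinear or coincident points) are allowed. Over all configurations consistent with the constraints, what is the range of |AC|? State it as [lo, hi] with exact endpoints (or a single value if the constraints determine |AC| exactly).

|AB| ∈ {30}
|BC| ∈ {24}
|AC| ∈ {6·√(21)}

|AC| = 6·√(21)  (≈ 27.4955)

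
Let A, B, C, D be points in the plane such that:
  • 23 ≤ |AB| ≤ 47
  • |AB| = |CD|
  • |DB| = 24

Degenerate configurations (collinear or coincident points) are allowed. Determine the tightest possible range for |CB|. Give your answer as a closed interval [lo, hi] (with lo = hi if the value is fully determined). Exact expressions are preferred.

|CB| ∈ [0, 71]  (≈ [0.0000, 71.0000])

|AB| ∈ [23, 47]
|BD| ∈ {24}
|CD| ∈ [23, 47]
|AD| ∈ [0, 71]
|BC| ∈ [0, 71]
|AC| ∈ [0, 118]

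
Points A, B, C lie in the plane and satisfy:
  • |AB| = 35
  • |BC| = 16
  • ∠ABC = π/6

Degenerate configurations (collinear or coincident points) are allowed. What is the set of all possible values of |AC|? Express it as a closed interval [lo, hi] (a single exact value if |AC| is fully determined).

|AC| = √(1481 - 560·√(3))  (≈ 22.6064)

|AB| ∈ {35}
|BC| ∈ {16}
|AC| ∈ {√(1481 - 560·√(3))}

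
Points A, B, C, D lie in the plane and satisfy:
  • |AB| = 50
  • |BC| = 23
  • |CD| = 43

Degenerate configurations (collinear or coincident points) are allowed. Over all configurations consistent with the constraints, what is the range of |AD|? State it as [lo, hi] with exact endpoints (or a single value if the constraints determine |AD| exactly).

|AD| ∈ [0, 116]  (≈ [0.0000, 116.0000])

|AB| ∈ {50}
|BC| ∈ {23}
|CD| ∈ {43}
|AC| ∈ [27, 73]
|BD| ∈ [20, 66]
|AD| ∈ [0, 116]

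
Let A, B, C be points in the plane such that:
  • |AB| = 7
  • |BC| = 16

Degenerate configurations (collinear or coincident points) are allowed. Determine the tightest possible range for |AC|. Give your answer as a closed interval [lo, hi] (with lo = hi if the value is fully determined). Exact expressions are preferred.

|AC| ∈ [9, 23]  (≈ [9.0000, 23.0000])

|AB| ∈ {7}
|BC| ∈ {16}
|AC| ∈ [9, 23]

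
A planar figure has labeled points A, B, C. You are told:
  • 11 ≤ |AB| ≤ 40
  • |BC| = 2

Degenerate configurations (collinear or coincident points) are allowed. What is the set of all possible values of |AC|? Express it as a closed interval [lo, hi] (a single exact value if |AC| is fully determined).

|AB| ∈ [11, 40]
|BC| ∈ {2}
|AC| ∈ [9, 42]

|AC| ∈ [9, 42]  (≈ [9.0000, 42.0000])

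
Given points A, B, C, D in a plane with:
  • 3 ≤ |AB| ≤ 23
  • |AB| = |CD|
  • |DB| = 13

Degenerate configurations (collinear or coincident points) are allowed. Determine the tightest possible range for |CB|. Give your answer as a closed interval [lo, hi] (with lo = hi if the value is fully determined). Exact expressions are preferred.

|AB| ∈ [3, 23]
|BD| ∈ {13}
|CD| ∈ [3, 23]
|AD| ∈ [0, 36]
|BC| ∈ [0, 36]
|AC| ∈ [0, 59]

|CB| ∈ [0, 36]  (≈ [0.0000, 36.0000])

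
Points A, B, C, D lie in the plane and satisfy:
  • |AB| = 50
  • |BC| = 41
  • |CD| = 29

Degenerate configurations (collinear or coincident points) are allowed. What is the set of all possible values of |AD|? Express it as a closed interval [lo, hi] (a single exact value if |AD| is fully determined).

|AD| ∈ [0, 120]  (≈ [0.0000, 120.0000])

|AB| ∈ {50}
|BC| ∈ {41}
|CD| ∈ {29}
|AC| ∈ [9, 91]
|BD| ∈ [12, 70]
|AD| ∈ [0, 120]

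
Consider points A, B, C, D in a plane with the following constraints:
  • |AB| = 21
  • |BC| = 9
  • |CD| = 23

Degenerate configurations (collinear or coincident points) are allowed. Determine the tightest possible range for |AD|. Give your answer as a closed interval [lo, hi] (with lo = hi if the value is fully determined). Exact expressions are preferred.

|AB| ∈ {21}
|BC| ∈ {9}
|CD| ∈ {23}
|AC| ∈ [12, 30]
|BD| ∈ [14, 32]
|AD| ∈ [0, 53]

|AD| ∈ [0, 53]  (≈ [0.0000, 53.0000])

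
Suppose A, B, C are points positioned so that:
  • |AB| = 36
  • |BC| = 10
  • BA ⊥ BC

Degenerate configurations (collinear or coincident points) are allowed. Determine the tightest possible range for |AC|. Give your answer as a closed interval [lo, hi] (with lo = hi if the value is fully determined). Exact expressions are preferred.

|AB| ∈ {36}
|BC| ∈ {10}
|AC| ∈ {2·√(349)}

|AC| = 2·√(349)  (≈ 37.3631)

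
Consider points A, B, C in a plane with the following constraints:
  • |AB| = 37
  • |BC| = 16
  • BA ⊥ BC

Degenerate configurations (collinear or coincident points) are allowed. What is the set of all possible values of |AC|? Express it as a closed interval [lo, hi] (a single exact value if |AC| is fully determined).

|AC| = 5·√(65)  (≈ 40.3113)

|AB| ∈ {37}
|BC| ∈ {16}
|AC| ∈ {5·√(65)}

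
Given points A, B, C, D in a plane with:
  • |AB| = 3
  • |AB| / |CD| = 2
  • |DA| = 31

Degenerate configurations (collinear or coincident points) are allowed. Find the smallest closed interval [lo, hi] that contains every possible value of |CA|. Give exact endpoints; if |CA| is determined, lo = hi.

|AB| ∈ {3}
|AD| ∈ {31}
|CD| ∈ {3/2}
|BD| ∈ [28, 34]
|AC| ∈ [59/2, 65/2]
|BC| ∈ [53/2, 71/2]

|CA| ∈ [59/2, 65/2]  (≈ [29.5000, 32.5000])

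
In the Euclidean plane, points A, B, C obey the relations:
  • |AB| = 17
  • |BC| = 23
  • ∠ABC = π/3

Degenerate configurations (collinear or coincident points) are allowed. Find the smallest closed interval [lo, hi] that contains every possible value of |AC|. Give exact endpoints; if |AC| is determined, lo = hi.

|AC| = √(427)  (≈ 20.6640)

|AB| ∈ {17}
|BC| ∈ {23}
|AC| ∈ {√(427)}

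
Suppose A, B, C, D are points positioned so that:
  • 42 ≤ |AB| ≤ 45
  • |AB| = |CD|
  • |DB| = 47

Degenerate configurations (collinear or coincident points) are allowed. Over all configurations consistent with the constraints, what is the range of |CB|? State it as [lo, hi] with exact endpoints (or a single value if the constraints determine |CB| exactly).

|AB| ∈ [42, 45]
|BD| ∈ {47}
|CD| ∈ [42, 45]
|AD| ∈ [2, 92]
|BC| ∈ [2, 92]
|AC| ∈ [0, 137]

|CB| ∈ [2, 92]  (≈ [2.0000, 92.0000])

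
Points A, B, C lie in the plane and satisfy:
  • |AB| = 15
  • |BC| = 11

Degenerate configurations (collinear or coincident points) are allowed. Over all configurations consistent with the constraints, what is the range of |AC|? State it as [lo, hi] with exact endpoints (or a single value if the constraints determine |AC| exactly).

|AC| ∈ [4, 26]  (≈ [4.0000, 26.0000])

|AB| ∈ {15}
|BC| ∈ {11}
|AC| ∈ [4, 26]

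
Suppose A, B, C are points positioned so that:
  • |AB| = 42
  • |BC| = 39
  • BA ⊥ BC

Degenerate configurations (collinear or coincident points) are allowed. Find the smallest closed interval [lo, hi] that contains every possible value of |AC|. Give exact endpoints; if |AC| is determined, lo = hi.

|AB| ∈ {42}
|BC| ∈ {39}
|AC| ∈ {3·√(365)}

|AC| = 3·√(365)  (≈ 57.3149)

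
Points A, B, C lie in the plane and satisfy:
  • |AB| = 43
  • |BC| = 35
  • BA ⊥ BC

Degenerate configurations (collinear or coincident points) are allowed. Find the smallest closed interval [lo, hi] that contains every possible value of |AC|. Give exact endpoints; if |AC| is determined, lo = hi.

|AB| ∈ {43}
|BC| ∈ {35}
|AC| ∈ {√(3074)}

|AC| = √(3074)  (≈ 55.4437)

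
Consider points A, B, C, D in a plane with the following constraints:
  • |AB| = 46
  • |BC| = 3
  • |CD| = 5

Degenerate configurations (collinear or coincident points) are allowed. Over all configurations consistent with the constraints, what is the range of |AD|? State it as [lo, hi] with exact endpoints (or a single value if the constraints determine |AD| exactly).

|AD| ∈ [38, 54]  (≈ [38.0000, 54.0000])

|AB| ∈ {46}
|BC| ∈ {3}
|CD| ∈ {5}
|AC| ∈ [43, 49]
|BD| ∈ [2, 8]
|AD| ∈ [38, 54]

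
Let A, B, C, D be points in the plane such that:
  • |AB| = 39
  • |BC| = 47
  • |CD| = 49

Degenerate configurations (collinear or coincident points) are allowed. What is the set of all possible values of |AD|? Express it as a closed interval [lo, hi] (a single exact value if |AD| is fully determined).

|AB| ∈ {39}
|BC| ∈ {47}
|CD| ∈ {49}
|AC| ∈ [8, 86]
|BD| ∈ [2, 96]
|AD| ∈ [0, 135]

|AD| ∈ [0, 135]  (≈ [0.0000, 135.0000])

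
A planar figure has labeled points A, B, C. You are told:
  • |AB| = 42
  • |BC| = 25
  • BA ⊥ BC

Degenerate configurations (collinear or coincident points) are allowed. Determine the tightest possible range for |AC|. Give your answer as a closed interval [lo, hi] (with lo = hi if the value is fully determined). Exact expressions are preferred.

|AC| = √(2389)  (≈ 48.8774)

|AB| ∈ {42}
|BC| ∈ {25}
|AC| ∈ {√(2389)}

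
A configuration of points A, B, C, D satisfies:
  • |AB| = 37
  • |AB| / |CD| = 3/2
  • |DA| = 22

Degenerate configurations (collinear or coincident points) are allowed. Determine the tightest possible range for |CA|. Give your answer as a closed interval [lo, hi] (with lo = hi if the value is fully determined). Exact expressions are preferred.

|CA| ∈ [8/3, 140/3]  (≈ [2.6667, 46.6667])

|AB| ∈ {37}
|AD| ∈ {22}
|CD| ∈ {74/3}
|BD| ∈ [15, 59]
|AC| ∈ [8/3, 140/3]
|BC| ∈ [0, 251/3]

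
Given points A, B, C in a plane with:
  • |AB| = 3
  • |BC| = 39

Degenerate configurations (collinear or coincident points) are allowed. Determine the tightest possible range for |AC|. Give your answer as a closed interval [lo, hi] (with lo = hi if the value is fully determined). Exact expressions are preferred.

|AB| ∈ {3}
|BC| ∈ {39}
|AC| ∈ [36, 42]

|AC| ∈ [36, 42]  (≈ [36.0000, 42.0000])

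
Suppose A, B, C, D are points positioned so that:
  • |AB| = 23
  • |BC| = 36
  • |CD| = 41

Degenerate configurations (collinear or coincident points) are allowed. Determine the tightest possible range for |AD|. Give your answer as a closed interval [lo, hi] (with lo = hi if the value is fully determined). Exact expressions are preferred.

|AB| ∈ {23}
|BC| ∈ {36}
|CD| ∈ {41}
|AC| ∈ [13, 59]
|BD| ∈ [5, 77]
|AD| ∈ [0, 100]

|AD| ∈ [0, 100]  (≈ [0.0000, 100.0000])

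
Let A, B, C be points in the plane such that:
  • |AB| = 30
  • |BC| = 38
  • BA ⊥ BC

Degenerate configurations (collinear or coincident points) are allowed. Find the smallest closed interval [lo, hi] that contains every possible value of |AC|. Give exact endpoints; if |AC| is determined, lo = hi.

|AC| = 2·√(586)  (≈ 48.4149)

|AB| ∈ {30}
|BC| ∈ {38}
|AC| ∈ {2·√(586)}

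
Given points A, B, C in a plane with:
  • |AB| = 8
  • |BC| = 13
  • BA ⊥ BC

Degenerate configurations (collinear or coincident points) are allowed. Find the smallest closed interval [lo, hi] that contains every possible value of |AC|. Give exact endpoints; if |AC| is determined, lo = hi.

|AC| = √(233)  (≈ 15.2643)

|AB| ∈ {8}
|BC| ∈ {13}
|AC| ∈ {√(233)}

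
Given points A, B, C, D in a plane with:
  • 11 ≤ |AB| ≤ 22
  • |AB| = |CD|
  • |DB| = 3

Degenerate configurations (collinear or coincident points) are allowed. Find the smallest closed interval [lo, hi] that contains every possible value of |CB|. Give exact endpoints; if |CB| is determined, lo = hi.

|CB| ∈ [8, 25]  (≈ [8.0000, 25.0000])

|AB| ∈ [11, 22]
|BD| ∈ {3}
|CD| ∈ [11, 22]
|AD| ∈ [8, 25]
|BC| ∈ [8, 25]
|AC| ∈ [0, 47]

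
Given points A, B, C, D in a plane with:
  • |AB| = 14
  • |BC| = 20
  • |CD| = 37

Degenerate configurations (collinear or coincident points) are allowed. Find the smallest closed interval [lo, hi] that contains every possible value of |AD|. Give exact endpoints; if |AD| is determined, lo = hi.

|AD| ∈ [3, 71]  (≈ [3.0000, 71.0000])

|AB| ∈ {14}
|BC| ∈ {20}
|CD| ∈ {37}
|AC| ∈ [6, 34]
|BD| ∈ [17, 57]
|AD| ∈ [3, 71]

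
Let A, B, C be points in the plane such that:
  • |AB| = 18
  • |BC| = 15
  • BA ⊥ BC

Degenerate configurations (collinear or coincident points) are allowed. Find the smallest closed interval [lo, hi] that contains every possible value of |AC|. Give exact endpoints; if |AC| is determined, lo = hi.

|AB| ∈ {18}
|BC| ∈ {15}
|AC| ∈ {3·√(61)}

|AC| = 3·√(61)  (≈ 23.4307)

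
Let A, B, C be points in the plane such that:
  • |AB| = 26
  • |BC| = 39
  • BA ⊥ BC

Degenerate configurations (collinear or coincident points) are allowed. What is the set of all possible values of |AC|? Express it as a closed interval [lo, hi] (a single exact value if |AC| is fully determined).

|AB| ∈ {26}
|BC| ∈ {39}
|AC| ∈ {13·√(13)}

|AC| = 13·√(13)  (≈ 46.8722)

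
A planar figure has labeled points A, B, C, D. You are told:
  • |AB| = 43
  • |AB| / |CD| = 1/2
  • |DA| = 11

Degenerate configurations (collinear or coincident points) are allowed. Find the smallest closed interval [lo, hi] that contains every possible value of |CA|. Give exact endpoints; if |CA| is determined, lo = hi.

|CA| ∈ [75, 97]  (≈ [75.0000, 97.0000])

|AB| ∈ {43}
|AD| ∈ {11}
|CD| ∈ {86}
|BD| ∈ [32, 54]
|AC| ∈ [75, 97]
|BC| ∈ [32, 140]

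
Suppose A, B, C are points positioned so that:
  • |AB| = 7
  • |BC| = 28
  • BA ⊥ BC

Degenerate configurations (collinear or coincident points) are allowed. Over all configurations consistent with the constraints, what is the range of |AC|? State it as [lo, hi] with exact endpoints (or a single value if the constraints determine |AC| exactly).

|AC| = 7·√(17)  (≈ 28.8617)

|AB| ∈ {7}
|BC| ∈ {28}
|AC| ∈ {7·√(17)}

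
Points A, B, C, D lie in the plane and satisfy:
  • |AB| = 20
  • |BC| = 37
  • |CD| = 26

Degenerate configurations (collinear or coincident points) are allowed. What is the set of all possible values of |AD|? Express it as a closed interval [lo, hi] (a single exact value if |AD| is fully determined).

|AB| ∈ {20}
|BC| ∈ {37}
|CD| ∈ {26}
|AC| ∈ [17, 57]
|BD| ∈ [11, 63]
|AD| ∈ [0, 83]

|AD| ∈ [0, 83]  (≈ [0.0000, 83.0000])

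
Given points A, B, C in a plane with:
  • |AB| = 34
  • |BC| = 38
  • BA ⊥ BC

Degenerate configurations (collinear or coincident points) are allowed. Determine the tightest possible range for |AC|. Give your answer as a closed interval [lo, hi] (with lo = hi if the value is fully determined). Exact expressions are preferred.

|AB| ∈ {34}
|BC| ∈ {38}
|AC| ∈ {10·√(26)}

|AC| = 10·√(26)  (≈ 50.9902)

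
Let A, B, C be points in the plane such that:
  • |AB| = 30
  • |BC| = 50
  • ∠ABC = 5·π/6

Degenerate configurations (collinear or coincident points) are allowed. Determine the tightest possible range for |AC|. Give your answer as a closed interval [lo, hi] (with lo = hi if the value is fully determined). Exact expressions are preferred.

|AC| = 10·√(15·√(3) + 34)  (≈ 77.4472)

|AB| ∈ {30}
|BC| ∈ {50}
|AC| ∈ {10·√(15·√(3) + 34)}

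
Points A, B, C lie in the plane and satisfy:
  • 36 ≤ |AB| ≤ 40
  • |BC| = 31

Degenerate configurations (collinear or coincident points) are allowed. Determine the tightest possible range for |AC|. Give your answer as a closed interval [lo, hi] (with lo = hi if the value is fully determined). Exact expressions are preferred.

|AC| ∈ [5, 71]  (≈ [5.0000, 71.0000])

|AB| ∈ [36, 40]
|BC| ∈ {31}
|AC| ∈ [5, 71]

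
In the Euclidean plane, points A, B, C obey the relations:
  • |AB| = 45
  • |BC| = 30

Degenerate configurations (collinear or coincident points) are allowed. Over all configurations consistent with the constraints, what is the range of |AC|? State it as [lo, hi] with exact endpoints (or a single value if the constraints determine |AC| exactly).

|AC| ∈ [15, 75]  (≈ [15.0000, 75.0000])

|AB| ∈ {45}
|BC| ∈ {30}
|AC| ∈ [15, 75]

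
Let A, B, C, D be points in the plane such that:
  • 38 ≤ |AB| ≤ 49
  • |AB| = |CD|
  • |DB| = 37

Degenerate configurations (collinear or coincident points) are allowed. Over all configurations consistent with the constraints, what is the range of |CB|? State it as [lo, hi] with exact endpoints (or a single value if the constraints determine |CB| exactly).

|CB| ∈ [1, 86]  (≈ [1.0000, 86.0000])

|AB| ∈ [38, 49]
|BD| ∈ {37}
|CD| ∈ [38, 49]
|AD| ∈ [1, 86]
|BC| ∈ [1, 86]
|AC| ∈ [0, 135]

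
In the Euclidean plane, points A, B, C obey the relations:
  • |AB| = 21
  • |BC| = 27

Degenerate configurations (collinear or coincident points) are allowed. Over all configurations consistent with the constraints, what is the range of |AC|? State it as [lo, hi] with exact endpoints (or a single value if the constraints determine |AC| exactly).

|AB| ∈ {21}
|BC| ∈ {27}
|AC| ∈ [6, 48]

|AC| ∈ [6, 48]  (≈ [6.0000, 48.0000])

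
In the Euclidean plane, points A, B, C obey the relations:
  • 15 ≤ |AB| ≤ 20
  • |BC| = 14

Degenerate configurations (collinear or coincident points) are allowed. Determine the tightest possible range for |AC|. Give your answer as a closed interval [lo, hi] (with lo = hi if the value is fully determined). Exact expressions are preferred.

|AB| ∈ [15, 20]
|BC| ∈ {14}
|AC| ∈ [1, 34]

|AC| ∈ [1, 34]  (≈ [1.0000, 34.0000])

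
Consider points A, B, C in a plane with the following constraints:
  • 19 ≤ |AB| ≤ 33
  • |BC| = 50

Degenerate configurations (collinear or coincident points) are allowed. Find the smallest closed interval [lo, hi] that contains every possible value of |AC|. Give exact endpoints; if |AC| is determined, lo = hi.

|AC| ∈ [17, 83]  (≈ [17.0000, 83.0000])

|AB| ∈ [19, 33]
|BC| ∈ {50}
|AC| ∈ [17, 83]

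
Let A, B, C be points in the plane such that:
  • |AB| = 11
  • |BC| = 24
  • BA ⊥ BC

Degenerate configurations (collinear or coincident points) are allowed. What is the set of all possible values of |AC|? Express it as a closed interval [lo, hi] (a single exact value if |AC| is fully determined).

|AC| = √(697)  (≈ 26.4008)

|AB| ∈ {11}
|BC| ∈ {24}
|AC| ∈ {√(697)}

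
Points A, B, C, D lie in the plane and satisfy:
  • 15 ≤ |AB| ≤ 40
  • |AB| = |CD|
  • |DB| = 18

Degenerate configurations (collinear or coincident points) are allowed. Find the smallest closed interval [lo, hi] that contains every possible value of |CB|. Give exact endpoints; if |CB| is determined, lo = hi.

|CB| ∈ [0, 58]  (≈ [0.0000, 58.0000])

|AB| ∈ [15, 40]
|BD| ∈ {18}
|CD| ∈ [15, 40]
|AD| ∈ [0, 58]
|BC| ∈ [0, 58]
|AC| ∈ [0, 98]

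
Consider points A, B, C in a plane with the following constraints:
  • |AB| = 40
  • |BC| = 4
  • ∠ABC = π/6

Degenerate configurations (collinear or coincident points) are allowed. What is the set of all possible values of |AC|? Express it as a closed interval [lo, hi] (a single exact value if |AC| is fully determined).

|AB| ∈ {40}
|BC| ∈ {4}
|AC| ∈ {4·√(101 - 10·√(3))}

|AC| = 4·√(101 - 10·√(3))  (≈ 36.5906)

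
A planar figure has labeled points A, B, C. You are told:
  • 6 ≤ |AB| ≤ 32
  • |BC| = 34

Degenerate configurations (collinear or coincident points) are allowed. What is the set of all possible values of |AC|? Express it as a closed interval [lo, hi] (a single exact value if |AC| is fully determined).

|AC| ∈ [2, 66]  (≈ [2.0000, 66.0000])

|AB| ∈ [6, 32]
|BC| ∈ {34}
|AC| ∈ [2, 66]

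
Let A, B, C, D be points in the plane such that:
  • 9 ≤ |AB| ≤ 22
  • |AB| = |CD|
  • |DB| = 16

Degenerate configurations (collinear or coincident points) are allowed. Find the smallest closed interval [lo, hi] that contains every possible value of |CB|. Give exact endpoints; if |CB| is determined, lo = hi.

|AB| ∈ [9, 22]
|BD| ∈ {16}
|CD| ∈ [9, 22]
|AD| ∈ [0, 38]
|BC| ∈ [0, 38]
|AC| ∈ [0, 60]

|CB| ∈ [0, 38]  (≈ [0.0000, 38.0000])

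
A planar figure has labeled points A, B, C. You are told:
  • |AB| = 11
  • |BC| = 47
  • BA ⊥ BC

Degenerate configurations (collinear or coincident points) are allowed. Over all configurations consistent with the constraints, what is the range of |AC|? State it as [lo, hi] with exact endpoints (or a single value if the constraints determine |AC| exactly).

|AC| = √(2330)  (≈ 48.2701)

|AB| ∈ {11}
|BC| ∈ {47}
|AC| ∈ {√(2330)}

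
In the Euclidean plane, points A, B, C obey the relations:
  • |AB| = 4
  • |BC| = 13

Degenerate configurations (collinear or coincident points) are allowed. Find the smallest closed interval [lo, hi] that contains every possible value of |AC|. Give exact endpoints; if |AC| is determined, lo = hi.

|AC| ∈ [9, 17]  (≈ [9.0000, 17.0000])

|AB| ∈ {4}
|BC| ∈ {13}
|AC| ∈ [9, 17]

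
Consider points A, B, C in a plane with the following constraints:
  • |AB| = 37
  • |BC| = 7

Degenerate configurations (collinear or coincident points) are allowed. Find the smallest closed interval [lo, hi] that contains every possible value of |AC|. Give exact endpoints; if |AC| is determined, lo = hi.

|AB| ∈ {37}
|BC| ∈ {7}
|AC| ∈ [30, 44]

|AC| ∈ [30, 44]  (≈ [30.0000, 44.0000])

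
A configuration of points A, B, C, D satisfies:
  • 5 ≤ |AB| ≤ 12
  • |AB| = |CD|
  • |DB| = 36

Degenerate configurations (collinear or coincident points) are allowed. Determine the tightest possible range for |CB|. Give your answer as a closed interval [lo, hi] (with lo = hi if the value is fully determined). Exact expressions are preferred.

|CB| ∈ [24, 48]  (≈ [24.0000, 48.0000])

|AB| ∈ [5, 12]
|BD| ∈ {36}
|CD| ∈ [5, 12]
|AD| ∈ [24, 48]
|BC| ∈ [24, 48]
|AC| ∈ [12, 60]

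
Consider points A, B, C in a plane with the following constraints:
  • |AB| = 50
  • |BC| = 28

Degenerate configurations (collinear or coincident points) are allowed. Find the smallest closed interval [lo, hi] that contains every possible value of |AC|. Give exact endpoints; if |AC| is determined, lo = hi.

|AB| ∈ {50}
|BC| ∈ {28}
|AC| ∈ [22, 78]

|AC| ∈ [22, 78]  (≈ [22.0000, 78.0000])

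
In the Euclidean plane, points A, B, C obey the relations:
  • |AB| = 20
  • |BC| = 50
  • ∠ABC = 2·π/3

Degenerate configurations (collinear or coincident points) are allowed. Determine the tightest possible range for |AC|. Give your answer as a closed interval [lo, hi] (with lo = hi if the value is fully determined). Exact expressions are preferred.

|AC| = 10·√(39)  (≈ 62.4500)

|AB| ∈ {20}
|BC| ∈ {50}
|AC| ∈ {10·√(39)}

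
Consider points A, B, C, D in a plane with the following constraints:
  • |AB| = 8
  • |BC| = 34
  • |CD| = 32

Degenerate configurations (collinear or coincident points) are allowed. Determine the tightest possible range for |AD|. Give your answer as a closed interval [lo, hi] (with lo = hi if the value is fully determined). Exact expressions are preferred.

|AD| ∈ [0, 74]  (≈ [0.0000, 74.0000])

|AB| ∈ {8}
|BC| ∈ {34}
|CD| ∈ {32}
|AC| ∈ [26, 42]
|BD| ∈ [2, 66]
|AD| ∈ [0, 74]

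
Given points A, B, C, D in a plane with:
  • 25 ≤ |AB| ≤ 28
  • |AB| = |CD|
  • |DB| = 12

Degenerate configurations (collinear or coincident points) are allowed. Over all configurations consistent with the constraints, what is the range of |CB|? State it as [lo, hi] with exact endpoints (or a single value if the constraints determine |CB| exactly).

|CB| ∈ [13, 40]  (≈ [13.0000, 40.0000])

|AB| ∈ [25, 28]
|BD| ∈ {12}
|CD| ∈ [25, 28]
|AD| ∈ [13, 40]
|BC| ∈ [13, 40]
|AC| ∈ [0, 68]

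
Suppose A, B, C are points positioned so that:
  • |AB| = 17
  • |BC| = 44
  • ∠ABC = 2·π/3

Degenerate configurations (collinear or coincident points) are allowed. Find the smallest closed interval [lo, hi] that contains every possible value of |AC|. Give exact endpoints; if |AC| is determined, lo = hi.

|AC| = √(2973)  (≈ 54.5252)

|AB| ∈ {17}
|BC| ∈ {44}
|AC| ∈ {√(2973)}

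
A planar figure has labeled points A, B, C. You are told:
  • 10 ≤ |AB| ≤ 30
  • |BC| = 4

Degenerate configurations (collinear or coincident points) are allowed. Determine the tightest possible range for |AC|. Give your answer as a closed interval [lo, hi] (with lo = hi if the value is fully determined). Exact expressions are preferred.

|AB| ∈ [10, 30]
|BC| ∈ {4}
|AC| ∈ [6, 34]

|AC| ∈ [6, 34]  (≈ [6.0000, 34.0000])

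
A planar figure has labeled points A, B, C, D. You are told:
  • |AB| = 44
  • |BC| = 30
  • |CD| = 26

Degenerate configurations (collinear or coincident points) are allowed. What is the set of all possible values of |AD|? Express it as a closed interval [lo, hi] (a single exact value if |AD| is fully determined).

|AD| ∈ [0, 100]  (≈ [0.0000, 100.0000])

|AB| ∈ {44}
|BC| ∈ {30}
|CD| ∈ {26}
|AC| ∈ [14, 74]
|BD| ∈ [4, 56]
|AD| ∈ [0, 100]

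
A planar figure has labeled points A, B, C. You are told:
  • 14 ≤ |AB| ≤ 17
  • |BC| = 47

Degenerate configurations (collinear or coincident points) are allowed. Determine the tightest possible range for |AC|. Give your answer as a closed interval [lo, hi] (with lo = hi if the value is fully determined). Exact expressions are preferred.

|AC| ∈ [30, 64]  (≈ [30.0000, 64.0000])

|AB| ∈ [14, 17]
|BC| ∈ {47}
|AC| ∈ [30, 64]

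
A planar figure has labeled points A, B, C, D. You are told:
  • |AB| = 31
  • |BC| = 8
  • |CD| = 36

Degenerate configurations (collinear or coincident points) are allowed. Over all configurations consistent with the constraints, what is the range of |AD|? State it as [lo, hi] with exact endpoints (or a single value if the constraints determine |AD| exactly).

|AB| ∈ {31}
|BC| ∈ {8}
|CD| ∈ {36}
|AC| ∈ [23, 39]
|BD| ∈ [28, 44]
|AD| ∈ [0, 75]

|AD| ∈ [0, 75]  (≈ [0.0000, 75.0000])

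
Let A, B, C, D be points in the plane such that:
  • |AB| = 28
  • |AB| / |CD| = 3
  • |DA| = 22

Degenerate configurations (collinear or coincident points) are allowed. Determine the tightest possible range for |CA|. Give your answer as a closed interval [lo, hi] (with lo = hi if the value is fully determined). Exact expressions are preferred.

|CA| ∈ [38/3, 94/3]  (≈ [12.6667, 31.3333])

|AB| ∈ {28}
|AD| ∈ {22}
|CD| ∈ {28/3}
|BD| ∈ [6, 50]
|AC| ∈ [38/3, 94/3]
|BC| ∈ [0, 178/3]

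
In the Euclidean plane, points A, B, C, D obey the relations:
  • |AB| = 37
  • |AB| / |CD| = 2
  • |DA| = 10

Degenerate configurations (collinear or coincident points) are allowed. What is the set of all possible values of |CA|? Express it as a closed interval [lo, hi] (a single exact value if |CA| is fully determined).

|AB| ∈ {37}
|AD| ∈ {10}
|CD| ∈ {37/2}
|BD| ∈ [27, 47]
|AC| ∈ [17/2, 57/2]
|BC| ∈ [17/2, 131/2]

|CA| ∈ [17/2, 57/2]  (≈ [8.5000, 28.5000])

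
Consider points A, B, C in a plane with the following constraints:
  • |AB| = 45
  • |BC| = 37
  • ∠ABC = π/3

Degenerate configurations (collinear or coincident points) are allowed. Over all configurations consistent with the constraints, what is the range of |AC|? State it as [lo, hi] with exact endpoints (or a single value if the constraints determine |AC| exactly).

|AB| ∈ {45}
|BC| ∈ {37}
|AC| ∈ {√(1729)}

|AC| = √(1729)  (≈ 41.5812)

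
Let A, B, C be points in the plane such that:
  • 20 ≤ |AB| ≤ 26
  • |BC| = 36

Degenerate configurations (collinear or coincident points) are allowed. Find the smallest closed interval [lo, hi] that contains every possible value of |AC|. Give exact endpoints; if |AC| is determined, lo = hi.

|AC| ∈ [10, 62]  (≈ [10.0000, 62.0000])

|AB| ∈ [20, 26]
|BC| ∈ {36}
|AC| ∈ [10, 62]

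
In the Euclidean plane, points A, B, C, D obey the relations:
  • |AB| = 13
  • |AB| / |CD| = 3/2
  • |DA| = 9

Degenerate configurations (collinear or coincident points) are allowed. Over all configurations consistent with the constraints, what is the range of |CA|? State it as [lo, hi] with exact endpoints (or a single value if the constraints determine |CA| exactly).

|AB| ∈ {13}
|AD| ∈ {9}
|CD| ∈ {26/3}
|BD| ∈ [4, 22]
|AC| ∈ [1/3, 53/3]
|BC| ∈ [0, 92/3]

|CA| ∈ [1/3, 53/3]  (≈ [0.3333, 17.6667])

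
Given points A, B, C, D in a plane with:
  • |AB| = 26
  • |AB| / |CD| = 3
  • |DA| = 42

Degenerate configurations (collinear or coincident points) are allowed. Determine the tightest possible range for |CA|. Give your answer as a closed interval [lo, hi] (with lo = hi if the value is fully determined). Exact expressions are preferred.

|AB| ∈ {26}
|AD| ∈ {42}
|CD| ∈ {26/3}
|BD| ∈ [16, 68]
|AC| ∈ [100/3, 152/3]
|BC| ∈ [22/3, 230/3]

|CA| ∈ [100/3, 152/3]  (≈ [33.3333, 50.6667])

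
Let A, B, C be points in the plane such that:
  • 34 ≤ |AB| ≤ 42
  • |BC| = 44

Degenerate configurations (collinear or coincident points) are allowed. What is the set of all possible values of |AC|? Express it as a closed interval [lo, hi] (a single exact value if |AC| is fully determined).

|AB| ∈ [34, 42]
|BC| ∈ {44}
|AC| ∈ [2, 86]

|AC| ∈ [2, 86]  (≈ [2.0000, 86.0000])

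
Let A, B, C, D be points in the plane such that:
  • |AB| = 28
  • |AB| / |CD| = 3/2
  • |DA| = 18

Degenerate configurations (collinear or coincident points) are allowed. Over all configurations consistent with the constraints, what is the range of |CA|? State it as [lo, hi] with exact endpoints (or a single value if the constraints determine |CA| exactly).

|AB| ∈ {28}
|AD| ∈ {18}
|CD| ∈ {56/3}
|BD| ∈ [10, 46]
|AC| ∈ [2/3, 110/3]
|BC| ∈ [0, 194/3]

|CA| ∈ [2/3, 110/3]  (≈ [0.6667, 36.6667])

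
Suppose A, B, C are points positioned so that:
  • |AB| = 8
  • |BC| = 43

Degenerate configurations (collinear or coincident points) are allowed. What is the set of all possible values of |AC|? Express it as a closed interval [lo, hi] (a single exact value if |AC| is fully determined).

|AC| ∈ [35, 51]  (≈ [35.0000, 51.0000])

|AB| ∈ {8}
|BC| ∈ {43}
|AC| ∈ [35, 51]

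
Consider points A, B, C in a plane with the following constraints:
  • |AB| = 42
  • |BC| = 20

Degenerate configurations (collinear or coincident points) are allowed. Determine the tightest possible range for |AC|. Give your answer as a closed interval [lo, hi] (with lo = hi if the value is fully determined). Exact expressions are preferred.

|AB| ∈ {42}
|BC| ∈ {20}
|AC| ∈ [22, 62]

|AC| ∈ [22, 62]  (≈ [22.0000, 62.0000])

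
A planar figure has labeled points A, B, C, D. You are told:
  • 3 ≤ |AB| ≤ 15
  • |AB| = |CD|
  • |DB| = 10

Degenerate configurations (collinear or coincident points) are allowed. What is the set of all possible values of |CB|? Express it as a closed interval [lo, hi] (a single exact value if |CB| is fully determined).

|CB| ∈ [0, 25]  (≈ [0.0000, 25.0000])

|AB| ∈ [3, 15]
|BD| ∈ {10}
|CD| ∈ [3, 15]
|AD| ∈ [0, 25]
|BC| ∈ [0, 25]
|AC| ∈ [0, 40]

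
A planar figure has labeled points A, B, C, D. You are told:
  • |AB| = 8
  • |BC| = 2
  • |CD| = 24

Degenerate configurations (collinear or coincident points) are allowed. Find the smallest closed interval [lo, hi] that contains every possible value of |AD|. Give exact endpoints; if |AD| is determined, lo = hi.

|AB| ∈ {8}
|BC| ∈ {2}
|CD| ∈ {24}
|AC| ∈ [6, 10]
|BD| ∈ [22, 26]
|AD| ∈ [14, 34]

|AD| ∈ [14, 34]  (≈ [14.0000, 34.0000])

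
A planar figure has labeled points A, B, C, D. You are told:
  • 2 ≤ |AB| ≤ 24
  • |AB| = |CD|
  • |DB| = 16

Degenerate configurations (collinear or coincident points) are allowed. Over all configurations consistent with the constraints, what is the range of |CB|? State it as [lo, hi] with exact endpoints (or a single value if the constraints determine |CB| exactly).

|CB| ∈ [0, 40]  (≈ [0.0000, 40.0000])

|AB| ∈ [2, 24]
|BD| ∈ {16}
|CD| ∈ [2, 24]
|AD| ∈ [0, 40]
|BC| ∈ [0, 40]
|AC| ∈ [0, 64]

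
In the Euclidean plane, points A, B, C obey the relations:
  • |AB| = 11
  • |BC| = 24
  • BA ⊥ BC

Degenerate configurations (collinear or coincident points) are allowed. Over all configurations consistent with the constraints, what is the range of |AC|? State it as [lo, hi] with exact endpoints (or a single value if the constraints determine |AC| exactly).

|AB| ∈ {11}
|BC| ∈ {24}
|AC| ∈ {√(697)}

|AC| = √(697)  (≈ 26.4008)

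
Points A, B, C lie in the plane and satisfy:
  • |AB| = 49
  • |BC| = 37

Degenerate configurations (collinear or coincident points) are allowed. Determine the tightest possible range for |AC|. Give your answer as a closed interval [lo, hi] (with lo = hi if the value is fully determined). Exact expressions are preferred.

|AC| ∈ [12, 86]  (≈ [12.0000, 86.0000])

|AB| ∈ {49}
|BC| ∈ {37}
|AC| ∈ [12, 86]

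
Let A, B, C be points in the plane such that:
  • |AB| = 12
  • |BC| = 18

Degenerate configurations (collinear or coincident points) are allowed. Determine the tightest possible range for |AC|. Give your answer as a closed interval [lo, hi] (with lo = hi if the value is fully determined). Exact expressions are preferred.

|AB| ∈ {12}
|BC| ∈ {18}
|AC| ∈ [6, 30]

|AC| ∈ [6, 30]  (≈ [6.0000, 30.0000])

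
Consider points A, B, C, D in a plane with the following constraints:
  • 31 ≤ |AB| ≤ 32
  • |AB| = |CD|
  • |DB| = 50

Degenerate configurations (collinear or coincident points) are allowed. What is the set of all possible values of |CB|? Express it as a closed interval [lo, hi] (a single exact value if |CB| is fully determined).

|CB| ∈ [18, 82]  (≈ [18.0000, 82.0000])

|AB| ∈ [31, 32]
|BD| ∈ {50}
|CD| ∈ [31, 32]
|AD| ∈ [18, 82]
|BC| ∈ [18, 82]
|AC| ∈ [0, 114]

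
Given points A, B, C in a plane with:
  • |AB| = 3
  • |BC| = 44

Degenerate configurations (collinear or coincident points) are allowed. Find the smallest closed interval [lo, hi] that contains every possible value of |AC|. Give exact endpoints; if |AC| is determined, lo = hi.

|AB| ∈ {3}
|BC| ∈ {44}
|AC| ∈ [41, 47]

|AC| ∈ [41, 47]  (≈ [41.0000, 47.0000])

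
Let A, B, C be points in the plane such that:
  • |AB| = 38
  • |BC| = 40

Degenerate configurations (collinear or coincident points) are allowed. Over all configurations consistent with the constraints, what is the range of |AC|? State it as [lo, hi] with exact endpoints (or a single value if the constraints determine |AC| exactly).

|AB| ∈ {38}
|BC| ∈ {40}
|AC| ∈ [2, 78]

|AC| ∈ [2, 78]  (≈ [2.0000, 78.0000])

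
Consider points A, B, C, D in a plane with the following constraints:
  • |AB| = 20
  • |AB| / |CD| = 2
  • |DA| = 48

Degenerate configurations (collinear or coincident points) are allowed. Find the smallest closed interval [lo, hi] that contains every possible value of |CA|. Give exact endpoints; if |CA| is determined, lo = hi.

|AB| ∈ {20}
|AD| ∈ {48}
|CD| ∈ {10}
|BD| ∈ [28, 68]
|AC| ∈ [38, 58]
|BC| ∈ [18, 78]

|CA| ∈ [38, 58]  (≈ [38.0000, 58.0000])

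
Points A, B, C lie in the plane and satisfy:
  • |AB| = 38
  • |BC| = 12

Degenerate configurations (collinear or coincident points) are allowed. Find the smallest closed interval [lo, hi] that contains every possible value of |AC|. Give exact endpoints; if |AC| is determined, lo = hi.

|AC| ∈ [26, 50]  (≈ [26.0000, 50.0000])

|AB| ∈ {38}
|BC| ∈ {12}
|AC| ∈ [26, 50]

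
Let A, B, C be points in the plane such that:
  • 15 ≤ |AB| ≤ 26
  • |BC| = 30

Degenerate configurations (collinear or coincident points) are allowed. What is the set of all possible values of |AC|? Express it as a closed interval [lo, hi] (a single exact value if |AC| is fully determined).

|AB| ∈ [15, 26]
|BC| ∈ {30}
|AC| ∈ [4, 56]

|AC| ∈ [4, 56]  (≈ [4.0000, 56.0000])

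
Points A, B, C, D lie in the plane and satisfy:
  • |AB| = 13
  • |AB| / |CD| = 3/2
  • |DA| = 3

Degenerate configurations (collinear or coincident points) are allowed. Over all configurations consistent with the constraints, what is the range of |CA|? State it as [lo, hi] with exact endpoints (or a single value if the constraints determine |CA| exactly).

|CA| ∈ [17/3, 35/3]  (≈ [5.6667, 11.6667])

|AB| ∈ {13}
|AD| ∈ {3}
|CD| ∈ {26/3}
|BD| ∈ [10, 16]
|AC| ∈ [17/3, 35/3]
|BC| ∈ [4/3, 74/3]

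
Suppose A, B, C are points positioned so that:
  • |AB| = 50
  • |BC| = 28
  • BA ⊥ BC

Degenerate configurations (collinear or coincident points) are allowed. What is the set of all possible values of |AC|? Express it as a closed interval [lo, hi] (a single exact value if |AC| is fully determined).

|AC| = 2·√(821)  (≈ 57.3062)

|AB| ∈ {50}
|BC| ∈ {28}
|AC| ∈ {2·√(821)}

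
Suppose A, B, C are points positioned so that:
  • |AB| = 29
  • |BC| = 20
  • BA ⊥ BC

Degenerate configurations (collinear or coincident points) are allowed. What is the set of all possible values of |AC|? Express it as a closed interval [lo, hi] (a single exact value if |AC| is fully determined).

|AB| ∈ {29}
|BC| ∈ {20}
|AC| ∈ {√(1241)}

|AC| = √(1241)  (≈ 35.2278)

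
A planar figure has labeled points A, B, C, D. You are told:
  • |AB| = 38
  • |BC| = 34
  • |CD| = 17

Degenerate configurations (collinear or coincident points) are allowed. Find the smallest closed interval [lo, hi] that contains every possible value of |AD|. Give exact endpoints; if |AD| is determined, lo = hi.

|AD| ∈ [0, 89]  (≈ [0.0000, 89.0000])

|AB| ∈ {38}
|BC| ∈ {34}
|CD| ∈ {17}
|AC| ∈ [4, 72]
|BD| ∈ [17, 51]
|AD| ∈ [0, 89]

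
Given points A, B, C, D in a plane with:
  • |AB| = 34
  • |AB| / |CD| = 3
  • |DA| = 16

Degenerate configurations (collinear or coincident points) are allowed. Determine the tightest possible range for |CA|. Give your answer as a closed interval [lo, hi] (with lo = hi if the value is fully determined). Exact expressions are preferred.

|CA| ∈ [14/3, 82/3]  (≈ [4.6667, 27.3333])

|AB| ∈ {34}
|AD| ∈ {16}
|CD| ∈ {34/3}
|BD| ∈ [18, 50]
|AC| ∈ [14/3, 82/3]
|BC| ∈ [20/3, 184/3]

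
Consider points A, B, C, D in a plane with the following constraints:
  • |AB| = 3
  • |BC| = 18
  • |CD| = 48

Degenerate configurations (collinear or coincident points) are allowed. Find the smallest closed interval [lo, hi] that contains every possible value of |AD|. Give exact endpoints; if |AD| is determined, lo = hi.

|AD| ∈ [27, 69]  (≈ [27.0000, 69.0000])

|AB| ∈ {3}
|BC| ∈ {18}
|CD| ∈ {48}
|AC| ∈ [15, 21]
|BD| ∈ [30, 66]
|AD| ∈ [27, 69]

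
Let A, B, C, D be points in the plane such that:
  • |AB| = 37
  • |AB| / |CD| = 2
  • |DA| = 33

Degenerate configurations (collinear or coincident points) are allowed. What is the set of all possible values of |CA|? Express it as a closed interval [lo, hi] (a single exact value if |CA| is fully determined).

|CA| ∈ [29/2, 103/2]  (≈ [14.5000, 51.5000])

|AB| ∈ {37}
|AD| ∈ {33}
|CD| ∈ {37/2}
|BD| ∈ [4, 70]
|AC| ∈ [29/2, 103/2]
|BC| ∈ [0, 177/2]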